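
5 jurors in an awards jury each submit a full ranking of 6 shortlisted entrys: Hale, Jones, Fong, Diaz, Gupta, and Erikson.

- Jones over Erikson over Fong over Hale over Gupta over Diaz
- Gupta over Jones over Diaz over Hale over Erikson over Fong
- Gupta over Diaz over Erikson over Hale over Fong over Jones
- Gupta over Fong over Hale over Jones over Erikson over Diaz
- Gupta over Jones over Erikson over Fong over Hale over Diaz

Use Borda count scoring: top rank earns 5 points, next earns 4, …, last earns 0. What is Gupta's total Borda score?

Borda scores:
  Hale: 2 + 2 + 2 + 3 + 1 = 10
  Jones: 5 + 4 + 0 + 2 + 4 = 15
  Fong: 3 + 0 + 1 + 4 + 2 = 10
  Diaz: 0 + 3 + 4 + 0 + 0 = 7
  Gupta: 1 + 5 + 5 + 5 + 5 = 21
  Erikson: 4 + 1 + 3 + 1 + 3 = 12

21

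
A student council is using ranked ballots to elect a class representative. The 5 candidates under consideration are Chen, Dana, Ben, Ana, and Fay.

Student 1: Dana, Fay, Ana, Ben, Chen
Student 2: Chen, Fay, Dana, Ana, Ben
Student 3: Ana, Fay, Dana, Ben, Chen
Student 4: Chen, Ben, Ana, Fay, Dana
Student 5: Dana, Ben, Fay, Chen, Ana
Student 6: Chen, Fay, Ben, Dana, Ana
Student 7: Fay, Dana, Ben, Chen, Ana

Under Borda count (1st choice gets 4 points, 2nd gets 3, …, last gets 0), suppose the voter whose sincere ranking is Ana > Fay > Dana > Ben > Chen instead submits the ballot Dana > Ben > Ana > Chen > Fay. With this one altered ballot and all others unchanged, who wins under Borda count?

Dana

Borda totals with the altered ballot: Chen 15, Dana 18, Ben 14, Ana 7, Fay 16.
The switch changes the winner from Fay to Dana.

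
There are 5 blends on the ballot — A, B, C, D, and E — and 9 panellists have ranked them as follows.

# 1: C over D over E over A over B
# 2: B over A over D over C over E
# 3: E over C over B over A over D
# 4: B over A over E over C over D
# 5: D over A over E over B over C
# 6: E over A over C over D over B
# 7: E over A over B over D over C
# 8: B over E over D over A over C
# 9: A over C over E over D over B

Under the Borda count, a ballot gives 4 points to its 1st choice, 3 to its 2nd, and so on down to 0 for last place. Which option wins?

E

Borda scores:
  A: 1 + 3 + 1 + 3 + 3 + 3 + 3 + 1 + 4 = 22
  B: 0 + 4 + 2 + 4 + 1 + 0 + 2 + 4 + 0 = 17
  C: 4 + 1 + 3 + 1 + 0 + 2 + 0 + 0 + 3 = 14
  D: 3 + 2 + 0 + 0 + 4 + 1 + 1 + 2 + 1 = 14
  E: 2 + 0 + 4 + 2 + 2 + 4 + 4 + 3 + 2 = 23
E has the highest total.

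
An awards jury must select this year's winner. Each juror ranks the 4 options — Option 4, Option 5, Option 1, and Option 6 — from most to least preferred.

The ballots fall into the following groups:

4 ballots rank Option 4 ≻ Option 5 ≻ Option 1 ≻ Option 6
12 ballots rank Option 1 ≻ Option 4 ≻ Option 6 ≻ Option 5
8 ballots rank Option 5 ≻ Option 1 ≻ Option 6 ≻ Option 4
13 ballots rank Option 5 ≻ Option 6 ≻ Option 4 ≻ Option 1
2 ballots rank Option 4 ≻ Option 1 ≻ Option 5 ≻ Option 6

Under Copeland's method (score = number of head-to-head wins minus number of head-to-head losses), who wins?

Pairwise results:
  Option 4 vs Option 5: Option 5 wins 21–18.
  Option 4 vs Option 1: Option 1 wins 20–19.
  Option 4 vs Option 6: Option 6 wins 21–18.
  Option 5 vs Option 1: Option 5 wins 25–14.
  Option 5 vs Option 6: Option 5 wins 27–12.
  Option 1 vs Option 6: Option 1 wins 26–13.
Copeland scores (wins − losses):
  Option 4: 0 − 3 = -3
  Option 5: 3 − 0 = 3
  Option 1: 2 − 1 = 1
  Option 6: 1 − 2 = -1
Option 5 has the best Copeland score.

Option 5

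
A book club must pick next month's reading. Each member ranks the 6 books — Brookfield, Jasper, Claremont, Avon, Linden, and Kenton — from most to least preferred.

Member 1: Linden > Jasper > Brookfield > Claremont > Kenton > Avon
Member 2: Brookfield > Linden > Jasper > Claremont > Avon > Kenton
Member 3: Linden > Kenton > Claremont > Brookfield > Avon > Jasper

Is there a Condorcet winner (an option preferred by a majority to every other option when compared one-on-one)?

Head-to-head results (3 voters total):
Brookfield vs Jasper: Brookfield wins 2–1.
Brookfield vs Claremont: Brookfield wins 2–1.
Brookfield vs Avon: Brookfield wins 3–0.
Brookfield vs Linden: Linden wins 2–1.
Brookfield vs Kenton: Brookfield wins 2–1.
Jasper vs Claremont: Jasper wins 2–1.
Jasper vs Avon: Jasper wins 2–1.
Jasper vs Linden: Linden wins 3–0.
Jasper vs Kenton: Jasper wins 2–1.
Claremont vs Avon: Claremont wins 3–0.
Claremont vs Linden: Linden wins 3–0.
Claremont vs Kenton: Claremont wins 2–1.
Avon vs Linden: Linden wins 3–0.
Avon vs Kenton: Kenton wins 2–1.
Linden vs Kenton: Linden wins 3–0.
Linden beats each rival — Brookfield (2–1), Jasper (3–0), Claremont (3–0), Avon (3–0), Kenton (3–0) — so Linden is the Condorcet winner.

Yes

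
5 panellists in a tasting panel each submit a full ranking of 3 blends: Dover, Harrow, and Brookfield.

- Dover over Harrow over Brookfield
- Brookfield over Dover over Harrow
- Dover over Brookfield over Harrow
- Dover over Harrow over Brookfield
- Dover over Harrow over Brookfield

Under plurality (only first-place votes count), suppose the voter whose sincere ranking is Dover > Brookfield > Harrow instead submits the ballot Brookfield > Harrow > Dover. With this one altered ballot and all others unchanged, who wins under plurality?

First-place totals with the altered ballot: Dover 3, Harrow 0, Brookfield 2.
The winner is unchanged: still Dover.

Dover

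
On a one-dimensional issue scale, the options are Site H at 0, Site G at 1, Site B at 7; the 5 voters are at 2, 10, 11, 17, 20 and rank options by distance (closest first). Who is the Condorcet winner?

With single-peaked preferences on a line, the Condorcet winner is the candidate closest to the median voter.
The median voter (position 11) is closest to Site B at 7.
Check: Site B vs Site G — voters closer to Site B: 4 of 5.

Site B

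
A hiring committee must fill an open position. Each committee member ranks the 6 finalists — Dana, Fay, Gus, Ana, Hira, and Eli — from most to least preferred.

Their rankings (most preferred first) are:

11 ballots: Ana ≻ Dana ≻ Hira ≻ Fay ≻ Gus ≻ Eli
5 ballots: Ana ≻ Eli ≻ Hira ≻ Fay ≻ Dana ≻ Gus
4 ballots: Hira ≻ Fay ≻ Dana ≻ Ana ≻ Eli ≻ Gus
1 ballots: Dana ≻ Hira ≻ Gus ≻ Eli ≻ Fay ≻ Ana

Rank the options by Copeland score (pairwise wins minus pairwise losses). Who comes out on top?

Pairwise results:
  Dana vs Fay: Dana wins 12–9.
  Dana vs Gus: Dana wins 21–0.
  Dana vs Ana: Ana wins 16–5.
  Dana vs Hira: Dana wins 12–9.
  Dana vs Eli: Dana wins 16–5.
  Fay vs Gus: Fay wins 20–1.
  Fay vs Ana: Ana wins 16–5.
  Fay vs Hira: Hira wins 21–0.
  Fay vs Eli: Fay wins 15–6.
  Gus vs Ana: Ana wins 20–1.
  Gus vs Hira: Hira wins 21–0.
  Gus vs Eli: Gus wins 12–9.
  Ana vs Hira: Ana wins 16–5.
  Ana vs Eli: Ana wins 20–1.
  Hira vs Eli: Hira wins 16–5.
Copeland scores (wins − losses):
  Dana: 4 − 1 = 3
  Fay: 2 − 3 = -1
  Gus: 1 − 4 = -3
  Ana: 5 − 0 = 5
  Hira: 3 − 2 = 1
  Eli: 0 − 5 = -5
Ana has the best Copeland score.

Ana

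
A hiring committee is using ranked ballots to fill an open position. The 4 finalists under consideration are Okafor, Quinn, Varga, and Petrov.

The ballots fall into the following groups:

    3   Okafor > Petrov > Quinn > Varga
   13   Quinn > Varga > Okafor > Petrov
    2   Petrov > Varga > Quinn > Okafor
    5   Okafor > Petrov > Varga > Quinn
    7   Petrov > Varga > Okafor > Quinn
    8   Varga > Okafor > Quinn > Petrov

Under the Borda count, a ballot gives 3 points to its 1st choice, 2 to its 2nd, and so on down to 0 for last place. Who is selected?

Borda scores:
  Okafor: 3·3 + 13·1 + 2·0 + 5·3 + 7·1 + 8·2 = 60
  Quinn: 3·1 + 13·3 + 2·1 + 5·0 + 7·0 + 8·1 = 52
  Varga: 3·0 + 13·2 + 2·2 + 5·1 + 7·2 + 8·3 = 73
  Petrov: 3·2 + 13·0 + 2·3 + 5·2 + 7·3 + 8·0 = 43
Varga has the highest total.

Varga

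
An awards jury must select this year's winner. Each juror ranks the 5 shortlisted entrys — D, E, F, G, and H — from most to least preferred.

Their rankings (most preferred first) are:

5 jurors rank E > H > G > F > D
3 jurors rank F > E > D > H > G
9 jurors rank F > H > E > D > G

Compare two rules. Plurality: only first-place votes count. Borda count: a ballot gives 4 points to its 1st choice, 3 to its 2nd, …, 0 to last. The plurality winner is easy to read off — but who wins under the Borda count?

F

Plurality first-place counts: D 0, E 5, F 12, G 0, H 0 → F.
Borda totals: D 15, E 47, F 53, G 10, H 45 → F.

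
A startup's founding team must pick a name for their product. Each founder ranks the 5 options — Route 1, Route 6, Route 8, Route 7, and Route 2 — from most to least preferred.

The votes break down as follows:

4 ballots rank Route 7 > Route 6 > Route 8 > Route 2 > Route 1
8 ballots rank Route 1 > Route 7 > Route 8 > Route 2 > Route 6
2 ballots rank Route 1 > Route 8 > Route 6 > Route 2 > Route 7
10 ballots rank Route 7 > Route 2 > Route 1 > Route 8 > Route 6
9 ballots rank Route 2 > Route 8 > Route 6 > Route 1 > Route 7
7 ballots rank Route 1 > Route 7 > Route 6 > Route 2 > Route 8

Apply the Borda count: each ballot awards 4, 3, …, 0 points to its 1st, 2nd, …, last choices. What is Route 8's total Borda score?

Borda scores:
  Route 1: 4·0 + 8·4 + 2·4 + 10·2 + 9·1 + 7·4 = 97
  Route 6: 4·3 + 8·0 + 2·2 + 10·0 + 9·2 + 7·2 = 48
  Route 8: 4·2 + 8·2 + 2·3 + 10·1 + 9·3 + 7·0 = 67
  Route 7: 4·4 + 8·3 + 2·0 + 10·4 + 9·0 + 7·3 = 101
  Route 2: 4·1 + 8·1 + 2·1 + 10·3 + 9·4 + 7·1 = 87

67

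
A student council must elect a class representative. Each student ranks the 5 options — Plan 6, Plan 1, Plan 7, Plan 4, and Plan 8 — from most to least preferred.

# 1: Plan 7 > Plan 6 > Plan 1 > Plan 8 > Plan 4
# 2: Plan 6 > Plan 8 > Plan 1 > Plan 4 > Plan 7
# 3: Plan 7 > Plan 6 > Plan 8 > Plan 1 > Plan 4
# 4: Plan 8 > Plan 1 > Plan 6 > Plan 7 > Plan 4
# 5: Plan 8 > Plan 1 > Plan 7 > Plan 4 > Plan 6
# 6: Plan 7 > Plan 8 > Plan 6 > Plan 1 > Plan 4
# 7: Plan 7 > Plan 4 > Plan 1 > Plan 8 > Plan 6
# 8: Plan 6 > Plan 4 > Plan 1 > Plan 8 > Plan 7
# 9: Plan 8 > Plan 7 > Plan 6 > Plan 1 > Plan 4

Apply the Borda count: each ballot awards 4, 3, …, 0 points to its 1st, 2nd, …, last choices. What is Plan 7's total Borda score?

Borda scores:
  Plan 6: 3 + 4 + 3 + 2 + 0 + 2 + 0 + 4 + 2 = 20
  Plan 1: 2 + 2 + 1 + 3 + 3 + 1 + 2 + 2 + 1 = 17
  Plan 7: 4 + 0 + 4 + 1 + 2 + 4 + 4 + 0 + 3 = 22
  Plan 4: 0 + 1 + 0 + 0 + 1 + 0 + 3 + 3 + 0 = 8
  Plan 8: 1 + 3 + 2 + 4 + 4 + 3 + 1 + 1 + 4 = 23

22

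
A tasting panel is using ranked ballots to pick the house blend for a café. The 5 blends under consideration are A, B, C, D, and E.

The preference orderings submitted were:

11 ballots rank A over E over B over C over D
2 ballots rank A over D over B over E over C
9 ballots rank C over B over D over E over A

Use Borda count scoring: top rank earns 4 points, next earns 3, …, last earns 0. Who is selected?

Borda scores:
  A: 11·4 + 2·4 + 9·0 = 52
  B: 11·2 + 2·2 + 9·3 = 53
  C: 11·1 + 2·0 + 9·4 = 47
  D: 11·0 + 2·3 + 9·2 = 24
  E: 11·3 + 2·1 + 9·1 = 44
B has the highest total.

B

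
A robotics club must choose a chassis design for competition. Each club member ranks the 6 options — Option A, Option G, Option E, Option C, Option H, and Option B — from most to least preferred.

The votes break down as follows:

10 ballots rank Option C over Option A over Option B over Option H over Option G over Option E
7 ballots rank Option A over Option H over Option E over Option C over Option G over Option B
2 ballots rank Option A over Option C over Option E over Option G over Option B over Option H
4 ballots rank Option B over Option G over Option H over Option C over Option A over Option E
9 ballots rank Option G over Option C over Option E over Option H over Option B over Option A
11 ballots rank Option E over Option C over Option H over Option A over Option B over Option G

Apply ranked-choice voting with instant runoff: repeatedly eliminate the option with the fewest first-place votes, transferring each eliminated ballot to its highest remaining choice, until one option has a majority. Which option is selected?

Option G

Round 1: Option E 11, Option C 10, Option A 9, Option G 9, Option B 4, Option H 0. Option H has the fewest and is eliminated.
Round 2: Option E 11, Option C 10, Option A 9, Option G 9, Option B 4. Option B has the fewest and is eliminated.
Round 3: Option G 13, Option E 11, Option C 10, Option A 9. Option A has the fewest and is eliminated.
Round 4: Option E 18, Option G 13, Option C 12. Option C has the fewest and is eliminated.
Round 5: Option G 23, Option E 20. Option G has a majority.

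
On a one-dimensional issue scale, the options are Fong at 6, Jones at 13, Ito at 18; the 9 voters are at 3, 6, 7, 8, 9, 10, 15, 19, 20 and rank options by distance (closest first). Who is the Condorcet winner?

With single-peaked preferences on a line, the Condorcet winner is the candidate closest to the median voter.
The median voter (position 9) is closest to Fong at 6.
Check: Fong vs Ito — voters closer to Fong: 6 of 9.

Fong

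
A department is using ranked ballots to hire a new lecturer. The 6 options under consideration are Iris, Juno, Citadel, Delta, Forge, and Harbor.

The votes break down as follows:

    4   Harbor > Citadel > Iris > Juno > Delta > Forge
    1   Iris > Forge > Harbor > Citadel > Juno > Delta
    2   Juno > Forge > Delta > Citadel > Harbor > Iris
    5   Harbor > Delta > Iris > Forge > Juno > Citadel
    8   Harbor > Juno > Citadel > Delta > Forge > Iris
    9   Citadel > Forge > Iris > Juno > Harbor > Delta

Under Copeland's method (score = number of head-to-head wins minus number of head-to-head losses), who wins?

Pairwise results:
  Iris vs Juno: Iris wins 19–10.
  Iris vs Citadel: Citadel wins 23–6.
  Iris vs Delta: Delta wins 15–14.
  Iris vs Forge: Forge wins 19–10.
  Iris vs Harbor: Harbor wins 19–10.
  Juno vs Citadel: Juno wins 15–14.
  Juno vs Delta: Juno wins 24–5.
  Juno vs Forge: Forge wins 15–14.
  Juno vs Harbor: Harbor wins 18–11.
  Citadel vs Delta: Citadel wins 22–7.
  Citadel vs Forge: Citadel wins 21–8.
  Citadel vs Harbor: Harbor wins 18–11.
  Delta vs Forge: Delta wins 17–12.
  Delta vs Harbor: Harbor wins 27–2.
  Forge vs Harbor: Harbor wins 17–12.
Copeland scores (wins − losses):
  Iris: 1 − 4 = -3
  Juno: 2 − 3 = -1
  Citadel: 3 − 2 = 1
  Delta: 2 − 3 = -1
  Forge: 2 − 3 = -1
  Harbor: 5 − 0 = 5
Harbor has the best Copeland score.

Harbor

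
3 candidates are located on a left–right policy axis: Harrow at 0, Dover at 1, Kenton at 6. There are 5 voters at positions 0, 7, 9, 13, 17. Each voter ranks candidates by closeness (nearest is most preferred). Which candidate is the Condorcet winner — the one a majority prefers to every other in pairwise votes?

With single-peaked preferences on a line, the Condorcet winner is the candidate closest to the median voter.
The median voter (position 9) is closest to Kenton at 6.
Check: Kenton vs Harrow — voters closer to Kenton: 4 of 5.

Kenton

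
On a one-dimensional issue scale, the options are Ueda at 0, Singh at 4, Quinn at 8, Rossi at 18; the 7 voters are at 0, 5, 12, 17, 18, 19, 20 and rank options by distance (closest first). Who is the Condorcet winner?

Rossi

With single-peaked preferences on a line, the Condorcet winner is the candidate closest to the median voter.
The median voter (position 17) is closest to Rossi at 18.
Check: Rossi vs Quinn — voters closer to Rossi: 4 of 7.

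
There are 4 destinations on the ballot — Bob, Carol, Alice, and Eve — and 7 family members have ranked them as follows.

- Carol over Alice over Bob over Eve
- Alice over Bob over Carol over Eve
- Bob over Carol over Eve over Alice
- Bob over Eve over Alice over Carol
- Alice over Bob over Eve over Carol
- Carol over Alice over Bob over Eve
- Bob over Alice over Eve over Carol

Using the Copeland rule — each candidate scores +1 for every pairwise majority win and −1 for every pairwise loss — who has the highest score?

Pairwise results:
  Bob vs Carol: Bob wins 5–2.
  Bob vs Alice: Alice wins 4–3.
  Bob vs Eve: Bob wins 7–0.
  Carol vs Alice: Alice wins 4–3.
  Carol vs Eve: Carol wins 4–3.
  Alice vs Eve: Alice wins 5–2.
Copeland scores (wins − losses):
  Bob: 2 − 1 = 1
  Carol: 1 − 2 = -1
  Alice: 3 − 0 = 3
  Eve: 0 − 3 = -3
Alice has the best Copeland score.

Alice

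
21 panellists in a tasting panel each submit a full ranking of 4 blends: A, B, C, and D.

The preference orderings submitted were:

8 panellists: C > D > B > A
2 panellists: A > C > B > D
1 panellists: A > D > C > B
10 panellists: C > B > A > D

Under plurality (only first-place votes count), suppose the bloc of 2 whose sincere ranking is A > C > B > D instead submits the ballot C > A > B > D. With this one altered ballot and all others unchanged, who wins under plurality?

C

First-place totals with the altered ballot: A 1, B 0, C 20, D 0.
The winner is unchanged: still C.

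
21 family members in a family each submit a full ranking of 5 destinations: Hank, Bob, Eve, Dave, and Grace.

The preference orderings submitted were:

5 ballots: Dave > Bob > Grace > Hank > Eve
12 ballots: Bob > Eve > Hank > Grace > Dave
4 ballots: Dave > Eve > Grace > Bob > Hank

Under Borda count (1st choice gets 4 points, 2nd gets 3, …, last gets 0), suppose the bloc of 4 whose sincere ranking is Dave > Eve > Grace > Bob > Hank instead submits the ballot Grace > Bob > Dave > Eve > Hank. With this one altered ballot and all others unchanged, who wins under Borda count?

Bob

Borda totals with the altered ballot: Hank 29, Bob 75, Eve 40, Dave 28, Grace 38.
The winner is unchanged: still Bob.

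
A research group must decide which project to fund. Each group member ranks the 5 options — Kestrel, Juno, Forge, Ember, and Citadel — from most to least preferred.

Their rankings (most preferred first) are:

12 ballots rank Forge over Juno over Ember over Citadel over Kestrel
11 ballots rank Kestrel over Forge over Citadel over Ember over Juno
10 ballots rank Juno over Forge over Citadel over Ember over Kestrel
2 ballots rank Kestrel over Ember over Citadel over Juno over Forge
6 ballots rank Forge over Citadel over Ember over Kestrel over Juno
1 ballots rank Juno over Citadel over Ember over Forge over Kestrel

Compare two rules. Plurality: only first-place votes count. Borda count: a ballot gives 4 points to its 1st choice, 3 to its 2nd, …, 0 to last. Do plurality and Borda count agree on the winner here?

Plurality first-place counts: Kestrel 13, Juno 11, Forge 18, Ember 0, Citadel 0 → Forge.
Borda totals: Kestrel 58, Juno 82, Forge 136, Ember 65, Citadel 79 → Forge.
The two rules agree on Forge.

Yes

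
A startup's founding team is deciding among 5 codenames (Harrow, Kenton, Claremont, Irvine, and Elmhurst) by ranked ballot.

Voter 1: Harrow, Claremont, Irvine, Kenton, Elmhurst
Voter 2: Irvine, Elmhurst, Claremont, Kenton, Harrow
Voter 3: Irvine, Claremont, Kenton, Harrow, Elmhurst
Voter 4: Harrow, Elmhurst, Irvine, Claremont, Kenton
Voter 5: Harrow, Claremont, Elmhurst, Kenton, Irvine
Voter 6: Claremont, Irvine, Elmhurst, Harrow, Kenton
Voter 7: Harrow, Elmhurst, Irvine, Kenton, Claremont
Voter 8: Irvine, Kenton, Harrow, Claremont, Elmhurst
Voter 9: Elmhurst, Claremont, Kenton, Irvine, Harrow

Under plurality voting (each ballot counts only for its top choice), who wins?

Harrow

First-place vote totals:
  Harrow: 4
  Kenton: 0
  Claremont: 1
  Irvine: 3
  Elmhurst: 1
Harrow has the most first-place votes.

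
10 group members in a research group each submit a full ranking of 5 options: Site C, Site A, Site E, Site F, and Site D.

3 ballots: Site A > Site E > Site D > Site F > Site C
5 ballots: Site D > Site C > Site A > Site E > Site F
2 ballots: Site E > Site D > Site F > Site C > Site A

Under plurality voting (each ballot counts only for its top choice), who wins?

First-place vote totals:
  Site C: 0
  Site A: 3
  Site E: 2
  Site F: 0
  Site D: 5
Site D has the most first-place votes.

Site D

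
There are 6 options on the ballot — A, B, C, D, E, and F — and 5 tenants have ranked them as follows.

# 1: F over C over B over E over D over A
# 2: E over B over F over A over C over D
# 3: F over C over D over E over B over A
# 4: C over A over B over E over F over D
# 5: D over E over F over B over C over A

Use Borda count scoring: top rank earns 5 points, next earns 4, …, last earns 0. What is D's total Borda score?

Borda scores:
  A: 0 + 2 + 0 + 4 + 0 = 6
  B: 3 + 4 + 1 + 3 + 2 = 13
  C: 4 + 1 + 4 + 5 + 1 = 15
  D: 1 + 0 + 3 + 0 + 5 = 9
  E: 2 + 5 + 2 + 2 + 4 = 15
  F: 5 + 3 + 5 + 1 + 3 = 17

9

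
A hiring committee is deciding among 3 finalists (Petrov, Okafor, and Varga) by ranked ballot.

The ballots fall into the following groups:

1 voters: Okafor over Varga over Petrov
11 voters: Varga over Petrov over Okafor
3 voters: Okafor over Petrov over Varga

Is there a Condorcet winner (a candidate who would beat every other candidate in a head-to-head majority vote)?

Head-to-head results (15 voters total):
Petrov vs Okafor: Petrov wins 11–4.
Petrov vs Varga: Varga wins 12–3.
Okafor vs Varga: Varga wins 11–4.
Varga beats each rival — Petrov (12–3), Okafor (11–4) — so Varga is the Condorcet winner.

Yes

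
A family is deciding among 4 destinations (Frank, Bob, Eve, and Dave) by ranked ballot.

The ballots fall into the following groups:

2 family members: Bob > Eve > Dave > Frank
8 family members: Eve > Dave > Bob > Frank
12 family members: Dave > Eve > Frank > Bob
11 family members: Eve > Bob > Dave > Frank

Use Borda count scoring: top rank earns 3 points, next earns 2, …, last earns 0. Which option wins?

Eve

Borda scores:
  Frank: 2·0 + 8·0 + 12·1 + 11·0 = 12
  Bob: 2·3 + 8·1 + 12·0 + 11·2 = 36
  Eve: 2·2 + 8·3 + 12·2 + 11·3 = 85
  Dave: 2·1 + 8·2 + 12·3 + 11·1 = 65
Eve has the highest total.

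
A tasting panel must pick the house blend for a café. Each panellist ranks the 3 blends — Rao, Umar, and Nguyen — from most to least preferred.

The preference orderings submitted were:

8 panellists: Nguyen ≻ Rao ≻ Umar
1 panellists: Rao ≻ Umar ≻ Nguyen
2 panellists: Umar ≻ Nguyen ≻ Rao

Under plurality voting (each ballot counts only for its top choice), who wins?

First-place vote totals:
  Rao: 1
  Umar: 2
  Nguyen: 8
Nguyen has the most first-place votes.

Nguyen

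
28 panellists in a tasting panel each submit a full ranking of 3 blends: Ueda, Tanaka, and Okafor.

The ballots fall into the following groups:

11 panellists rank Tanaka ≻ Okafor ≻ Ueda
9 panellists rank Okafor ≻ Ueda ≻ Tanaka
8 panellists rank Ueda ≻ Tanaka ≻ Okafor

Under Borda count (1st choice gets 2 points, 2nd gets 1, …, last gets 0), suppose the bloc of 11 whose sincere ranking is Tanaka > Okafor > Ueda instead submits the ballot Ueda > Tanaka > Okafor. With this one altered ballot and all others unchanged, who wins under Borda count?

Ueda

Borda totals with the altered ballot: Ueda 47, Tanaka 19, Okafor 18.
The switch changes the winner from Tanaka to Ueda.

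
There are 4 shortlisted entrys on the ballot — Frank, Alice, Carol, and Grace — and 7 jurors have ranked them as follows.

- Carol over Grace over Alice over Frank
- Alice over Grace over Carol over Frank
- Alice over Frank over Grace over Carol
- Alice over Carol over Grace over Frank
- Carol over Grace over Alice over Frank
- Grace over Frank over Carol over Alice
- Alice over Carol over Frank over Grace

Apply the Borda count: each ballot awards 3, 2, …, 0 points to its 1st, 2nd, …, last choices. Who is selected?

Borda scores:
  Frank: 0 + 0 + 2 + 0 + 0 + 2 + 1 = 5
  Alice: 1 + 3 + 3 + 3 + 1 + 0 + 3 = 14
  Carol: 3 + 1 + 0 + 2 + 3 + 1 + 2 = 12
  Grace: 2 + 2 + 1 + 1 + 2 + 3 + 0 = 11
Alice has the highest total.

Alice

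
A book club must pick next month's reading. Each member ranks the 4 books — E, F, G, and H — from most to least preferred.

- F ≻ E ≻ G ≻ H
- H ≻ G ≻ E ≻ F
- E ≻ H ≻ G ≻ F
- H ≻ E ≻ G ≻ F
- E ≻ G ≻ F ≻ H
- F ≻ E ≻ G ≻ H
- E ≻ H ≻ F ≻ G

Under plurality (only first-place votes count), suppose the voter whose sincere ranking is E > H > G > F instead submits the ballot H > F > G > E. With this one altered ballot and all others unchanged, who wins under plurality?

First-place totals with the altered ballot: E 2, F 2, G 0, H 3.
The switch changes the winner from E to H.

H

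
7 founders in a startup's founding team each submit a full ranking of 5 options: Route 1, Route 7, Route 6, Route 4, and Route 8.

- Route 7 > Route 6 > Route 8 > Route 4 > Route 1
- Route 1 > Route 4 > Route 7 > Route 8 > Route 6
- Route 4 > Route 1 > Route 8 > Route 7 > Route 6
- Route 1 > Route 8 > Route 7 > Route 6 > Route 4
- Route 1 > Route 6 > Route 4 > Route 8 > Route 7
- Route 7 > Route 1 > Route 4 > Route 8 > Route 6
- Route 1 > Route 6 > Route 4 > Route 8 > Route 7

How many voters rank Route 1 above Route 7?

5

Ballots ranking Route 1 above Route 7: 5.
Ballots ranking Route 7 above Route 1: 2.
So 5 of 7 voters prefer Route 1 to Route 7.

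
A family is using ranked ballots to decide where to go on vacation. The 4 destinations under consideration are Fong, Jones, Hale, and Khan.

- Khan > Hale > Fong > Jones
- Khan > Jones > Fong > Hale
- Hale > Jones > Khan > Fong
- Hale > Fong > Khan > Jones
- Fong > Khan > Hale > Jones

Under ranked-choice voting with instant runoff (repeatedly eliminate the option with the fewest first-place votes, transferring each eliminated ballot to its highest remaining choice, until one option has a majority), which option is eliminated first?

Round 1: Hale 2, Khan 2, Fong 1, Jones 0. Jones has the fewest and is eliminated.
Round 2: Hale 2, Khan 2, Fong 1. Fong has the fewest and is eliminated.
Round 3: Khan 3, Hale 2. Khan has a majority.

Jones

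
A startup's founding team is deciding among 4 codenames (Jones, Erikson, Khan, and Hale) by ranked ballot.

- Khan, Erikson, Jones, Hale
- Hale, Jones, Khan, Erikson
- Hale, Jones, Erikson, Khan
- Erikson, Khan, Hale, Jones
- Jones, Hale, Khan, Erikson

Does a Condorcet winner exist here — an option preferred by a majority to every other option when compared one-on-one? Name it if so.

Hale

Head-to-head results (5 voters total):
Jones vs Erikson: Jones wins 3–2.
Jones vs Khan: Jones wins 3–2.
Jones vs Hale: Hale wins 3–2.
Erikson vs Khan: Khan wins 3–2.
Erikson vs Hale: Hale wins 3–2.
Khan vs Hale: Hale wins 3–2.
Hale beats each rival — Jones (3–2), Erikson (3–2), Khan (3–2) — so Hale is the Condorcet winner.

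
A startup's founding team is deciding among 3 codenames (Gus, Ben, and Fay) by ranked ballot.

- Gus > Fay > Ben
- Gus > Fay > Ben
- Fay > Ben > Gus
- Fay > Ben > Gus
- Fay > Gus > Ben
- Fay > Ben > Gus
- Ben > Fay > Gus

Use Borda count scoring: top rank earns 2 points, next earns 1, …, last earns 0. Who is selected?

Borda scores:
  Gus: 2 + 2 + 0 + 0 + 1 + 0 + 0 = 5
  Ben: 0 + 0 + 1 + 1 + 0 + 1 + 2 = 5
  Fay: 1 + 1 + 2 + 2 + 2 + 2 + 1 = 11
Fay has the highest total.

Fay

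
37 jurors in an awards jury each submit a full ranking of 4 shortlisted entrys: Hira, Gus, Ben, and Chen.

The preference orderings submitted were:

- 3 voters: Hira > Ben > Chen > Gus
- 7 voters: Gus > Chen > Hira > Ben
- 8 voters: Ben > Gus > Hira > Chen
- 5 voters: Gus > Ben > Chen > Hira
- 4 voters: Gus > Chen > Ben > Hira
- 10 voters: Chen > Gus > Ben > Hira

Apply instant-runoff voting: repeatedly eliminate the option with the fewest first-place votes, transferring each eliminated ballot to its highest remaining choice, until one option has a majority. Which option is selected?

Gus

Round 1: Gus 16, Chen 10, Ben 8, Hira 3. Hira has the fewest and is eliminated.
Round 2: Gus 16, Ben 11, Chen 10. Chen has the fewest and is eliminated.
Round 3: Gus 26, Ben 11. Gus has a majority.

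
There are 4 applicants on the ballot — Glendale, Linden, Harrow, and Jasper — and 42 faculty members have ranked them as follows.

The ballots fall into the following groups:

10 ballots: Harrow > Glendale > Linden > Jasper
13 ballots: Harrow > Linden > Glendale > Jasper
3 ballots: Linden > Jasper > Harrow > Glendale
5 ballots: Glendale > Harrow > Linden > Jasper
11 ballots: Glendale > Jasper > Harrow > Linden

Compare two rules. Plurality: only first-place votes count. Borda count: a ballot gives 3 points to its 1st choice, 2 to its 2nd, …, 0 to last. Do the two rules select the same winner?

Yes

Plurality first-place counts: Glendale 16, Linden 3, Harrow 23, Jasper 0 → Harrow.
Borda totals: Glendale 81, Linden 50, Harrow 93, Jasper 28 → Harrow.
The two rules agree on Harrow.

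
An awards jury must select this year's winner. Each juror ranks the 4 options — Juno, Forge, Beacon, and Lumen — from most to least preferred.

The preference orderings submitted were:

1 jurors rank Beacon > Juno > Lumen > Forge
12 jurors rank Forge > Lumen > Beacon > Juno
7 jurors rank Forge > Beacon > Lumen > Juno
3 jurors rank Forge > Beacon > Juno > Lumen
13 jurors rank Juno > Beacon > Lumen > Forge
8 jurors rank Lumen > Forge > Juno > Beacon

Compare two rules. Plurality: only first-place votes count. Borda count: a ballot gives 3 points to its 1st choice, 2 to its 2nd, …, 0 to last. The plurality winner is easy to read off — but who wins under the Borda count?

Plurality first-place counts: Juno 13, Forge 22, Beacon 1, Lumen 8 → Forge.
Borda totals: Juno 52, Forge 82, Beacon 61, Lumen 69 → Forge.

Forge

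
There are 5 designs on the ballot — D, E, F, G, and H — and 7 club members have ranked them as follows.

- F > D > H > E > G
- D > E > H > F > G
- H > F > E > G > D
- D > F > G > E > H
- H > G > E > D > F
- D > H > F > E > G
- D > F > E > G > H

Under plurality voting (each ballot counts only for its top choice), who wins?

D

First-place vote totals:
  D: 4
  E: 0
  F: 1
  G: 0
  H: 2
D has the most first-place votes.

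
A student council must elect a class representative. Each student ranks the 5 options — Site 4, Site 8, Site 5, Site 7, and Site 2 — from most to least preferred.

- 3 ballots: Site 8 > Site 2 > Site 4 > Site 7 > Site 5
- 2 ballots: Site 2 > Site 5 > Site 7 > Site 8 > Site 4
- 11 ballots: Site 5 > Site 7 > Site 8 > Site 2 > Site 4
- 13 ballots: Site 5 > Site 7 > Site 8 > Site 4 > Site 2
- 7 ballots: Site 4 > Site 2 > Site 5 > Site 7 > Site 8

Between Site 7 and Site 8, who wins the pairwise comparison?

Site 7

Ballots ranking Site 7 above Site 8: 2+11+13+7 = 33.
Ballots ranking Site 8 above Site 7: 3.
Site 7 wins the head-to-head, 33–3.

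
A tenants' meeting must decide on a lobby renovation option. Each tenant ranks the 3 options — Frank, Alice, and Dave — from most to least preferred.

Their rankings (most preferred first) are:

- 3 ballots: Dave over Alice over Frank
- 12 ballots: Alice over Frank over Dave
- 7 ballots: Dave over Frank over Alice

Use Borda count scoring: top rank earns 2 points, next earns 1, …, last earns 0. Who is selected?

Alice

Borda scores:
  Frank: 3·0 + 12·1 + 7·1 = 19
  Alice: 3·1 + 12·2 + 7·0 = 27
  Dave: 3·2 + 12·0 + 7·2 = 20
Alice has the highest total.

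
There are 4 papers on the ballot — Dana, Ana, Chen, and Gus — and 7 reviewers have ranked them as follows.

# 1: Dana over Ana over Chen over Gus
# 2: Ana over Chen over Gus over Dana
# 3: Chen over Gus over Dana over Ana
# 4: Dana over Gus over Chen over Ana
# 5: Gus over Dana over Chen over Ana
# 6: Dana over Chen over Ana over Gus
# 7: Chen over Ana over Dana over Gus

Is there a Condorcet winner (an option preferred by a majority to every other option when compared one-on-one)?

Head-to-head results (7 voters total):
Dana vs Ana: Dana wins 5–2.
Dana vs Chen: Dana wins 4–3.
Dana vs Gus: Dana wins 4–3.
Ana vs Chen: Chen wins 5–2.
Ana vs Gus: Ana wins 4–3.
Chen vs Gus: Chen wins 5–2.
Dana beats each rival — Ana (5–2), Chen (4–3), Gus (4–3) — so Dana is the Condorcet winner.

Yes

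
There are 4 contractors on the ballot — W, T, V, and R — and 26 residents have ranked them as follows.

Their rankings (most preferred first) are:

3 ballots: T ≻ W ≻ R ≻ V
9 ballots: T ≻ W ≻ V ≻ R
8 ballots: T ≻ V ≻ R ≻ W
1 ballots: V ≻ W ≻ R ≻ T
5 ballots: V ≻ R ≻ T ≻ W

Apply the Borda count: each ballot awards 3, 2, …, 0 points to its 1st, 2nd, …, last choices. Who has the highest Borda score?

Borda scores:
  W: 3·2 + 9·2 + 8·0 + 2 + 5·0 = 26
  T: 3·3 + 9·3 + 8·3 + 0 + 5·1 = 65
  V: 3·0 + 9·1 + 8·2 + 3 + 5·3 = 43
  R: 3·1 + 9·0 + 8·1 + 1 + 5·2 = 22
T has the highest total.

T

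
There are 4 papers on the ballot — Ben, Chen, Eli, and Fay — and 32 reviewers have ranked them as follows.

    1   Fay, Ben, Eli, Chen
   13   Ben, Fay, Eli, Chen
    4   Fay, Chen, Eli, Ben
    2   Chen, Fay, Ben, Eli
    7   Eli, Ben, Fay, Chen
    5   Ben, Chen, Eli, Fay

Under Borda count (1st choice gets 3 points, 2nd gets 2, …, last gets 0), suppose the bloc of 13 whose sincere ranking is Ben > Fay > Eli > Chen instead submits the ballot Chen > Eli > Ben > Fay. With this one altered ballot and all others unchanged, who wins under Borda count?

Chen

Borda totals with the altered ballot: Ben 46, Chen 63, Eli 57, Fay 26.
The switch changes the winner from Ben to Chen.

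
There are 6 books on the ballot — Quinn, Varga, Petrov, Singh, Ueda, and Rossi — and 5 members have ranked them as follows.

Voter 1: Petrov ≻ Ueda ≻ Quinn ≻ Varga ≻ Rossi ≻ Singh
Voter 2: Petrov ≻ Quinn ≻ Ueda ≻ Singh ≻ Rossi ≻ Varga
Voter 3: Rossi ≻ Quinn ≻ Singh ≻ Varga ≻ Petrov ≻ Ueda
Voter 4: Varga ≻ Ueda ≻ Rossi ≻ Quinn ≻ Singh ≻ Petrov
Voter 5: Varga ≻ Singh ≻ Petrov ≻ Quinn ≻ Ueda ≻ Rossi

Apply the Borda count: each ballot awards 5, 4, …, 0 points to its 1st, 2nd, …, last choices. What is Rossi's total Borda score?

Borda scores:
  Quinn: 3 + 4 + 4 + 2 + 2 = 15
  Varga: 2 + 0 + 2 + 5 + 5 = 14
  Petrov: 5 + 5 + 1 + 0 + 3 = 14
  Singh: 0 + 2 + 3 + 1 + 4 = 10
  Ueda: 4 + 3 + 0 + 4 + 1 = 12
  Rossi: 1 + 1 + 5 + 3 + 0 = 10

10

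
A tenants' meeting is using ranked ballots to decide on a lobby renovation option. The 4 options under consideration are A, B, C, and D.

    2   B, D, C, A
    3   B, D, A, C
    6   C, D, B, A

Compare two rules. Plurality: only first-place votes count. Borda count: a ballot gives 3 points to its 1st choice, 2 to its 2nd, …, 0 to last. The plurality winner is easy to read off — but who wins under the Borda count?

D

Plurality first-place counts: A 0, B 5, C 6, D 0 → C.
Borda totals: A 3, B 21, C 20, D 22 → D.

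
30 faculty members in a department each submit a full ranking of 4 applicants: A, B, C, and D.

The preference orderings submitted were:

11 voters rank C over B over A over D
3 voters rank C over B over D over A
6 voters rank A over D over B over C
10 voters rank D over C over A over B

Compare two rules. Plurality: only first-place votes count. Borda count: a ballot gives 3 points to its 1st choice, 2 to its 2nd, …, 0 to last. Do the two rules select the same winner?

Yes

Plurality first-place counts: A 6, B 0, C 14, D 10 → C.
Borda totals: A 39, B 34, C 62, D 45 → C.
The two rules agree on C.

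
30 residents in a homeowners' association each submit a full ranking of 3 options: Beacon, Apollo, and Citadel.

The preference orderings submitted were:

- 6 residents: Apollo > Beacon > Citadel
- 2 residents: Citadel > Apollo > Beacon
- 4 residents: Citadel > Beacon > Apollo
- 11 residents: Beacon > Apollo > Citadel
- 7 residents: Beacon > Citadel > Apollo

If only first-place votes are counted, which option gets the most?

First-place vote totals:
  Beacon: 18
  Apollo: 6
  Citadel: 6
Beacon has the most first-place votes.

Beacon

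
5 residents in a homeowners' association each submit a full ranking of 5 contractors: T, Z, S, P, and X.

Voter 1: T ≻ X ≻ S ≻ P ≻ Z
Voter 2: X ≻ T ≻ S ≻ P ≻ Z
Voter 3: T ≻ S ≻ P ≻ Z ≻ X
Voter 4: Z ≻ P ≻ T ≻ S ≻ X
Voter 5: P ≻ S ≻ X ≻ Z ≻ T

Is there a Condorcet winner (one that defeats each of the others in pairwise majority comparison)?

Yes

Head-to-head results (5 voters total):
T vs Z: T wins 3–2.
T vs S: T wins 4–1.
T vs P: T wins 3–2.
T vs X: T wins 3–2.
Z vs S: S wins 4–1.
Z vs P: P wins 4–1.
Z vs X: X wins 3–2.
S vs P: S wins 3–2.
S vs X: S wins 3–2.
P vs X: P wins 3–2.
T beats each rival — Z (3–2), S (4–1), P (3–2), X (3–2) — so T is the Condorcet winner.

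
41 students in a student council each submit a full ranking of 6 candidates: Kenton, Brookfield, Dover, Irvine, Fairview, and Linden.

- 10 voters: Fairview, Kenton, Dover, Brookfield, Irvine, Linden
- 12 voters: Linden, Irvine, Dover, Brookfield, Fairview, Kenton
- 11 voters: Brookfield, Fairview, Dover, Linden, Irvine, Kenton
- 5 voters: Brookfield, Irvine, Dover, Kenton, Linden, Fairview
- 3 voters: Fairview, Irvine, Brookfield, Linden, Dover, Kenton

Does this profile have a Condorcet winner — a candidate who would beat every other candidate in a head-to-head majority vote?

Head-to-head results (41 voters total):
Kenton vs Brookfield: Brookfield wins 31–10.
Kenton vs Dover: Dover wins 31–10.
Kenton vs Irvine: Irvine wins 31–10.
Kenton vs Fairview: Fairview wins 36–5.
Kenton vs Linden: Linden wins 26–15.
Brookfield vs Dover: Dover wins 22–19.
Brookfield vs Irvine: Brookfield wins 26–15.
Brookfield vs Fairview: Brookfield wins 28–13.
Brookfield vs Linden: Brookfield wins 29–12.
Dover vs Irvine: Dover wins 21–20.
Dover vs Fairview: Fairview wins 24–17.
Dover vs Linden: Dover wins 26–15.
Irvine vs Fairview: Fairview wins 24–17.
Irvine vs Linden: Linden wins 23–18.
Fairview vs Linden: Fairview wins 24–17.
No candidate beats all others: Brookfield beats Fairview beats Dover beats Brookfield, a majority cycle.

No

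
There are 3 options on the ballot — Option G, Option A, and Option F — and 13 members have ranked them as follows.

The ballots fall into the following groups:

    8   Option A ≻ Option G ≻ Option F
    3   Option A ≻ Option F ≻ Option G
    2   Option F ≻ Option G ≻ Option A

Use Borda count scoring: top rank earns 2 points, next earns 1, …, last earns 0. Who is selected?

Borda scores:
  Option G: 8·1 + 3·0 + 2·1 = 10
  Option A: 8·2 + 3·2 + 2·0 = 22
  Option F: 8·0 + 3·1 + 2·2 = 7
Option A has the highest total.

Option A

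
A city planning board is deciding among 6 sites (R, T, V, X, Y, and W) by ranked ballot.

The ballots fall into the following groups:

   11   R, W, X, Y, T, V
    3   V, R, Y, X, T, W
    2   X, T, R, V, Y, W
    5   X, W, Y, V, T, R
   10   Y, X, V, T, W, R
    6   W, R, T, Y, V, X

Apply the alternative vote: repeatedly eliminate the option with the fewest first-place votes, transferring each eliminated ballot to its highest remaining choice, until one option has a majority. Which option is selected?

R

Round 1: R 11, Y 10, X 7, W 6, V 3, T 0. T has the fewest and is eliminated.
Round 2: R 11, Y 10, X 7, W 6, V 3. V has the fewest and is eliminated.
Round 3: R 14, Y 10, X 7, W 6. W has the fewest and is eliminated.
Round 4: R 20, Y 10, X 7. R has a majority.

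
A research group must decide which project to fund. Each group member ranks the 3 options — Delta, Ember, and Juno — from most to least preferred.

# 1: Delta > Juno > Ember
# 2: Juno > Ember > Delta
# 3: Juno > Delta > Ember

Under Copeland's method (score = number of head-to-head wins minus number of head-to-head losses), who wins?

Pairwise results:
  Delta vs Ember: Delta wins 2–1.
  Delta vs Juno: Juno wins 2–1.
  Ember vs Juno: Juno wins 3–0.
Copeland scores (wins − losses):
  Delta: 1 − 1 = 0
  Ember: 0 − 2 = -2
  Juno: 2 − 0 = 2
Juno has the best Copeland score.

Juno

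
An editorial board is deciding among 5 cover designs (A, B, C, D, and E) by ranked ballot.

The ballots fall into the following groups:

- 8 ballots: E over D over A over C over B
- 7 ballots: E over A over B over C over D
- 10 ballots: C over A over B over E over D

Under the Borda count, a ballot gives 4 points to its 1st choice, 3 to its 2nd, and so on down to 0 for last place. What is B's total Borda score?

Borda scores:
  A: 8·2 + 7·3 + 10·3 = 67
  B: 8·0 + 7·2 + 10·2 = 34
  C: 8·1 + 7·1 + 10·4 = 55
  D: 8·3 + 7·0 + 10·0 = 24
  E: 8·4 + 7·4 + 10·1 = 70

34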